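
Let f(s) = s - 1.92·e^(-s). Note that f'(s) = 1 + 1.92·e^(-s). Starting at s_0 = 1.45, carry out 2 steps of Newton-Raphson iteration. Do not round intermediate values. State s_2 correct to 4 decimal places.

s_0 = 1.450000: f = 0.999625, f' = 1.450375 → s_1 = 1.450000 - (0.999625)/(1.450375) = 0.760782
s_1 = 0.760782: f = -0.136436, f' = 1.897218 → s_2 = 0.760782 - (-0.136436)/(1.897218) = 0.832696

0.8327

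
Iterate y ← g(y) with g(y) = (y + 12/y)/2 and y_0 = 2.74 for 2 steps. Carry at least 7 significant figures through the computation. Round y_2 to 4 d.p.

y_1 = g(2.740000) = 3.559781
y_2 = g(3.559781) = 3.465387

3.4654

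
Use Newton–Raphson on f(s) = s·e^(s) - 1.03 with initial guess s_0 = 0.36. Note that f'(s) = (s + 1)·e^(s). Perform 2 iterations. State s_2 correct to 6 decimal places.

0.579563

s_0 = 0.360000: f = -0.514001, f' = 1.949328 → s_1 = 0.360000 - (-0.514001)/(1.949328) = 0.623681
s_1 = 0.623681: f = 0.133655, f' = 3.029439 → s_2 = 0.623681 - (0.133655)/(3.029439) = 0.579563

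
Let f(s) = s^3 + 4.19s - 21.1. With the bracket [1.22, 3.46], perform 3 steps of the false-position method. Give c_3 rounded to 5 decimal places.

False-position update: c = (a·f(b) − b·f(a))/(f(b) − f(a)); replace the endpoint whose sign matches f(c).
f(1.220000) = -14.172352, f(3.460000) = 34.819136
step 1: c = 1.867992, f(c) = -6.754960 < 0 → new bracket [1.867992, 3.460000]
step 2: c = 2.126661, f(c) = -2.571067 < 0 → new bracket [2.126661, 3.460000]
step 3: c = 2.218346, f(c) = -0.888526 < 0 → new bracket [2.218346, 3.460000]

2.21835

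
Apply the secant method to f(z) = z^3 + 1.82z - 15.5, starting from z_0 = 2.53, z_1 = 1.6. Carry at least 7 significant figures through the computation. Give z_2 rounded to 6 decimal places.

2.172666

f(z_0) = 5.298877, f(z_1) = -8.492000
z_2 = 1.600000 - (-8.492000)·(1.600000 - 2.530000)/(-8.492000 - (5.298877)) = 2.172666; f(z_2) = -1.289734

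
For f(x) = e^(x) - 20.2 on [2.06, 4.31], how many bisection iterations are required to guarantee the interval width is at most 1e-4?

15

Initial width b − a = 4.31 − 2.06 = 2.250000.
After n steps the width is (b−a)/2^n; need (b−a)/2^n ≤ 1e-4.
So n ≥ log₂(2.250000/1e-4) = log₂(22500.0000) ≈ 14.4576.
Hence n = 15.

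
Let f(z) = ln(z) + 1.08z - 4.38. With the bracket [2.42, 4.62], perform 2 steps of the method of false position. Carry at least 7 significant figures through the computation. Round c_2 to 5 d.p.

3.03019

False-position update: c = (a·f(b) − b·f(a))/(f(b) − f(a)); replace the endpoint whose sign matches f(c).
f(2.420000) = -0.882632, f(4.620000) = 2.139995
step 1: c = 3.062418, f(c) = 0.046617 > 0 → new bracket [2.420000, 3.062418]
step 2: c = 3.030191, f(c) = 0.001232 > 0 → new bracket [2.420000, 3.030191]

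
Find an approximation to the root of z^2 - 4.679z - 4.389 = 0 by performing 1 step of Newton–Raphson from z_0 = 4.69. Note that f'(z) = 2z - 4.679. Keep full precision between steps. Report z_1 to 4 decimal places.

z_0 = 4.690000: f = -4.337410, f' = 4.701000 → z_1 = 4.690000 - (-4.337410)/(4.701000) = 5.612657

5.6127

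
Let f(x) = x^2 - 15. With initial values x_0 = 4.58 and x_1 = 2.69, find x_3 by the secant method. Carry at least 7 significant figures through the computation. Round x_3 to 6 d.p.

f(x_0) = 5.976400, f(x_1) = -7.763900
x_2 = 2.690000 - (-7.763900)·(2.690000 - 4.580000)/(-7.763900 - (5.976400)) = 3.757937; f(x_2) = -0.877912
x_3 = 3.757937 - (-0.877912)·(3.757937 - 2.690000)/(-0.877912 - (-7.763900)) = 3.894091; f(x_3) = 0.163942

3.894091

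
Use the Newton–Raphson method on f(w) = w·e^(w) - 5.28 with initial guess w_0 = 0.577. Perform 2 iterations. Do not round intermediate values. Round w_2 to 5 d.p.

f'(w) = (w + 1)·e^(w)
w_0 = 0.577000: f = -4.252543, f' = 2.808146 → w_1 = 0.577000 - (-4.252543)/(2.808146) = 2.091360
w_1 = 2.091360: f = 11.651476, f' = 25.027392 → w_2 = 2.091360 - (11.651476)/(25.027392) = 1.625811

1.62581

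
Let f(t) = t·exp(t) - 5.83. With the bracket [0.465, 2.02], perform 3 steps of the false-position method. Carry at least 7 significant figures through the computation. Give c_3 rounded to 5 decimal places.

1.35721

f(0.465000) = -5.089713, f(2.020000) = 9.397416
step 1: c = 1.011313, f(c) = -3.049691 < 0 → new bracket [1.011313, 2.020000]
step 2: c = 1.258453, f(c) = -1.400279 < 0 → new bracket [1.258453, 2.020000]
step 3: c = 1.357213, f(c) = -0.556753 < 0 → new bracket [1.357213, 2.020000]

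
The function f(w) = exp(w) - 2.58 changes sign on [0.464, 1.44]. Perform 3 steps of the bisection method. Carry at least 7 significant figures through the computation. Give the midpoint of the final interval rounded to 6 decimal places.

f(0.464000) = -0.989577, f(1.440000) = 1.640696 (opposite signs)
step 1: m = 0.952000, f(m) = 0.010886 > 0 → root in [0.464000, 0.952000]
step 2: m = 0.708000, f(m) = -0.550073 < 0 → root in [0.708000, 0.952000]
step 3: m = 0.830000, f(m) = -0.286681 < 0 → root in [0.830000, 0.952000]
Midpoint of [0.830000, 0.952000] = 0.891000

0.891000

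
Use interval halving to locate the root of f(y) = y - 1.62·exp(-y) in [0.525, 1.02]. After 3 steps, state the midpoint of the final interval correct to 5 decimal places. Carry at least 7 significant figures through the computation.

f(0.525000) = -0.433320, f(1.020000) = 0.435836 (opposite signs)
step 1: m = 0.772500, f(m) = 0.024292 > 0 → root in [0.525000, 0.772500]
step 2: m = 0.648750, f(m) = -0.198022 < 0 → root in [0.648750, 0.772500]
step 3: m = 0.710625, f(m) = -0.085341 < 0 → root in [0.710625, 0.772500]
Midpoint of [0.710625, 0.772500] = 0.741562

0.74156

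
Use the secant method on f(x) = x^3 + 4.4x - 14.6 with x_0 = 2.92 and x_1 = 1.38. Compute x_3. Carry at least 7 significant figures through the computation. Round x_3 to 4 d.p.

f(x_0) = 23.145088, f(x_1) = -5.899928
x_2 = 1.380000 - (-5.899928)·(1.380000 - 2.920000)/(-5.899928 - (23.145088)) = 1.692821; f(x_2) = -2.300568
x_3 = 1.692821 - (-2.300568)·(1.692821 - 1.380000)/(-2.300568 - (-5.899928)) = 1.892764; f(x_3) = 0.509088

1.8928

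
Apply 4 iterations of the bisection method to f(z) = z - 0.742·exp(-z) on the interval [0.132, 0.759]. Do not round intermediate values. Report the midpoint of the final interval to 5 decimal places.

0.46509

f(0.132000) = -0.518245, f(0.759000) = 0.411644 (opposite signs)
step 1: m = 0.445500, f(m) = -0.029754 < 0 → root in [0.445500, 0.759000]
step 2: m = 0.602250, f(m) = 0.195947 > 0 → root in [0.445500, 0.602250]
step 3: m = 0.523875, f(m) = 0.084447 > 0 → root in [0.445500, 0.523875]
step 4: m = 0.484687, f(m) = 0.027697 > 0 → root in [0.445500, 0.484687]
Midpoint of [0.445500, 0.484687] = 0.465094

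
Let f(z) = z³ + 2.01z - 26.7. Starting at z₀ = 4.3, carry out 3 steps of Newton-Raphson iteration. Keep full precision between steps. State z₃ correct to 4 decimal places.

2.7663

f'(z) = 3z² + 2.01
z_0 = 4.300000: f = 61.450000, f' = 57.480000 → z_1 = 4.300000 - (61.450000)/(57.480000) = 3.230932
z_1 = 3.230932: f = 13.521636, f' = 33.326774 → z_2 = 3.230932 - (13.521636)/(33.326774) = 2.825204
z_2 = 2.825204: f = 1.528800, f' = 25.955326 → z_3 = 2.825204 - (1.528800)/(25.955326) = 2.766302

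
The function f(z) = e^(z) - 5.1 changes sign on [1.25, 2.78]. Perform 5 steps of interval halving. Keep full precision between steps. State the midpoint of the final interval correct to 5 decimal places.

1.60859

f(1.250000) = -1.609657, f(2.780000) = 11.019021 (opposite signs)
step 1: m = 2.015000, f(m) = 2.400727 > 0 → root in [1.250000, 2.015000]
step 2: m = 1.632500, f(m) = 0.016650 > 0 → root in [1.250000, 1.632500]
step 3: m = 1.441250, f(m) = -0.874025 < 0 → root in [1.441250, 1.632500]
step 4: m = 1.536875, f(m) = -0.449964 < 0 → root in [1.536875, 1.632500]
step 5: m = 1.584687, f(m) = -0.222233 < 0 → root in [1.584687, 1.632500]
Midpoint of [1.584687, 1.632500] = 1.608594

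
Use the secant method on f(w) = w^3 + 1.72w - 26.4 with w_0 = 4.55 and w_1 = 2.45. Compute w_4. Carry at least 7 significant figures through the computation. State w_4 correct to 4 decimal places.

2.7844

f(w_0) = 75.622375, f(w_1) = -7.479875
w_2 = 2.450000 - (-7.479875)·(2.450000 - 4.550000)/(-7.479875 - (75.622375)) = 2.639017; f(w_2) = -3.481693
w_3 = 2.639017 - (-3.481693)·(2.639017 - 2.450000)/(-3.481693 - (-7.479875)) = 2.803617; f(w_3) = 0.459392
w_4 = 2.803617 - (0.459392)·(2.803617 - 2.639017)/(0.459392 - (-3.481693)) = 2.784430; f(w_4) = -0.022953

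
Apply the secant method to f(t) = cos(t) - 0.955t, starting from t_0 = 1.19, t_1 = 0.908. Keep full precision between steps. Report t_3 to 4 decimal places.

0.7597

f(t_0) = -0.764790, f(t_1) = -0.251816
t_2 = 0.908000 - (-0.251816)·(0.908000 - 1.190000)/(-0.251816 - (-0.764790)) = 0.769567; f(t_2) = -0.016725
t_3 = 0.769567 - (-0.016725)·(0.769567 - 0.908000)/(-0.016725 - (-0.251816)) = 0.759719; f(t_3) = -0.000502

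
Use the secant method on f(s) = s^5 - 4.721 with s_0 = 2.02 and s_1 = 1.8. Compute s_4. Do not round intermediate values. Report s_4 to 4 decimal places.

Secant update: s_(k+1) = s_k − f(s_k)·(s_k − s_(k-1))/(f(s_k) − f(s_(k-1))).
f(s_0) = 28.911322, f(s_1) = 14.174680
s_2 = 1.800000 - (14.174680)·(1.800000 - 2.020000)/(14.174680 - (28.911322)) = 1.588389; f(s_2) = 5.389786
s_3 = 1.588389 - (5.389786)·(1.588389 - 1.800000)/(5.389786 - (14.174680)) = 1.458560; f(s_3) = 1.880183
s_4 = 1.458560 - (1.880183)·(1.458560 - 1.588389)/(1.880183 - (5.389786)) = 1.389007; f(s_4) = 0.449384

1.3890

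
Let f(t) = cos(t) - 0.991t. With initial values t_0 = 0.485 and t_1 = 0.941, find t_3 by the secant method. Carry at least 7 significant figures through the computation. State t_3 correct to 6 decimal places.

0.742618

f(t_0) = 0.404040, f(t_1) = -0.343551
t_2 = 0.941000 - (-0.343551)·(0.941000 - 0.485000)/(-0.343551 - (0.404040)) = 0.731448; f(t_2) = 0.019343
t_3 = 0.731448 - (0.019343)·(0.731448 - 0.941000)/(0.019343 - (-0.343551)) = 0.742618; f(t_3) = 0.000767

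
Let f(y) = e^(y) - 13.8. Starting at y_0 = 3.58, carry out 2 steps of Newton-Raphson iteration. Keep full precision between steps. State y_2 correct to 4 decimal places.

f'(y) = e^(y)
y_0 = 3.580000: f = 22.073541, f' = 35.873541 → y_1 = 3.580000 - (22.073541)/(35.873541) = 2.964685
y_1 = 2.964685: f = 5.588588, f' = 19.388588 → y_2 = 2.964685 - (5.588588)/(19.388588) = 2.676444

2.6764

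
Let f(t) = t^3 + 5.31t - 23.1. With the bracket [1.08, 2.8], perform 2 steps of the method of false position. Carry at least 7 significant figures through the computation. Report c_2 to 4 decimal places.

False-position update: c = (a·f(b) − b·f(a))/(f(b) − f(a)); replace the endpoint whose sign matches f(c).
f(1.080000) = -16.105488, f(2.800000) = 13.720000
step 1: c = 2.008784, f(c) = -4.327483 < 0 → new bracket [2.008784, 2.800000]
step 2: c = 2.198504, f(c) = -0.799643 < 0 → new bracket [2.198504, 2.800000]

2.1985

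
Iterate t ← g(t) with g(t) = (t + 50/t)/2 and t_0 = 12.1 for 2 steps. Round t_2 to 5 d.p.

7.13835

t_1 = g(12.100000) = 8.116116
t_2 = g(8.116116) = 7.138349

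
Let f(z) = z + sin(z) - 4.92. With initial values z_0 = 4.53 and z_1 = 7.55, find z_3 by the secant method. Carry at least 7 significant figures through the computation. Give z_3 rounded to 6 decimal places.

5.559295

Secant update: z_(k+1) = z_k − f(z_k)·(z_k − z_(k-1))/(f(z_k) − f(z_(k-1))).
f(z_0) = -1.373413, f(z_1) = 3.584152
z_2 = 7.550000 - (3.584152)·(7.550000 - 4.530000)/(3.584152 - (-1.373413)) = 5.366642; f(z_2) = -0.346861
z_3 = 5.366642 - (-0.346861)·(5.366642 - 7.550000)/(-0.346861 - (3.584152)) = 5.559295; f(z_3) = -0.023010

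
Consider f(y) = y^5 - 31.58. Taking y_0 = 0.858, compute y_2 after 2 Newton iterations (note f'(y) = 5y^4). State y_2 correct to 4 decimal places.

9.8730

Newton update: y ← y − f(y)/f'(y).
y_0 = 0.858000: f = -31.115018, f' = 2.709687 → y_1 = 0.858000 - (-31.115018)/(2.709687) = 12.340882
y_1 = 12.340882: f = 286208.848034, f' = 115972.436761 → y_2 = 12.340882 - (286208.848034)/(115972.436761) = 9.872978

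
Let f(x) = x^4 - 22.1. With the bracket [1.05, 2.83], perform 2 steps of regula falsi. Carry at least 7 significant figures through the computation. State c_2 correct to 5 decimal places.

1.95121

False-position update: c = (a·f(b) − b·f(a))/(f(b) − f(a)); replace the endpoint whose sign matches f(c).
f(1.050000) = -20.884494, f(2.830000) = 42.042479
step 1: c = 1.640755, f(c) = -14.852729 < 0 → new bracket [1.640755, 2.830000]
step 2: c = 1.951212, f(c) = -7.605012 < 0 → new bracket [1.951212, 2.830000]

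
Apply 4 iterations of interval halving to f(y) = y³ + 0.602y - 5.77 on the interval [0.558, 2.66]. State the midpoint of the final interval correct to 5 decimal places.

1.67469

f(0.558000) = -5.260343, f(2.660000) = 14.652416 (opposite signs)
step 1: m = 1.609000, f(m) = -0.635872 < 0 → root in [1.609000, 2.660000]
step 2: m = 2.134500, f(m) = 5.239944 > 0 → root in [1.609000, 2.134500]
step 3: m = 1.871750, f(m) = 1.914372 > 0 → root in [1.609000, 1.871750]
step 4: m = 1.740375, f(m) = 0.549137 > 0 → root in [1.609000, 1.740375]
Midpoint of [1.609000, 1.740375] = 1.674688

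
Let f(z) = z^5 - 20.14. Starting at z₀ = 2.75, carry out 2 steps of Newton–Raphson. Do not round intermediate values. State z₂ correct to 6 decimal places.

Newton update: z ← z − f(z)/f'(z).
f'(z) = 5z⁴
z_0 = 2.750000: f = 137.136367, f' = 285.957031 → z_1 = 2.750000 - (137.136367)/(285.957031) = 2.270430
z_1 = 2.270430: f = 40.191030, f' = 132.862553 → z_2 = 2.270430 - (40.191030)/(132.862553) = 1.967929

1.967929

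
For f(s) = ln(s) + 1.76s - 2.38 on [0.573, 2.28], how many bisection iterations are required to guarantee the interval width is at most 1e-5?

Initial width b − a = 2.28 − 0.573 = 1.707000.
After n steps the width is (b−a)/2^n; need (b−a)/2^n ≤ 1e-5.
So n ≥ log₂(1.707000/1e-5) = log₂(170700.0000) ≈ 17.3811.
Hence n = 18.

18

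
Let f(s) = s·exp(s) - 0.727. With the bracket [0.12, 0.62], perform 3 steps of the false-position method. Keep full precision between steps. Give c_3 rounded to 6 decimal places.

f(0.120000) = -0.591700, f(0.620000) = 0.425535
step 1: c = 0.410837, f(c) = -0.107424 < 0 → new bracket [0.410837, 0.620000]
step 2: c = 0.452997, f(c) = -0.014428 < 0 → new bracket [0.452997, 0.620000]
step 3: c = 0.458473, f(c) = -0.001853 < 0 → new bracket [0.458473, 0.620000]

0.458473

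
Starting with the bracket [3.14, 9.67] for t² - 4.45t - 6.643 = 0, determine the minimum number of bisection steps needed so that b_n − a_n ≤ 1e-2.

10

Initial width b − a = 9.67 − 3.14 = 6.530000.
After n steps the width is (b−a)/2^n; need (b−a)/2^n ≤ 1e-2.
So n ≥ log₂(6.530000/1e-2) = log₂(653.0000) ≈ 9.3509.
Hence n = 10.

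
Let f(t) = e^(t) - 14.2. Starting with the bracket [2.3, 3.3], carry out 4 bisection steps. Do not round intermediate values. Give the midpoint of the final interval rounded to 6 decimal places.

f(2.300000) = -4.225818, f(3.300000) = 12.912639 (opposite signs)
step 1: m = 2.800000, f(m) = 2.244647 > 0 → root in [2.300000, 2.800000]
step 2: m = 2.550000, f(m) = -1.392896 < 0 → root in [2.550000, 2.800000]
step 3: m = 2.675000, f(m) = 0.312350 > 0 → root in [2.550000, 2.675000]
step 4: m = 2.612500, f(m) = -0.566909 < 0 → root in [2.612500, 2.675000]
Midpoint of [2.612500, 2.675000] = 2.643750

2.643750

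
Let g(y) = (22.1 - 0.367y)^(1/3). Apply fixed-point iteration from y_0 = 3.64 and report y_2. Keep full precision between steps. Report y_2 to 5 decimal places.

2.76292

y_1 = g(3.640000) = 2.748555
y_2 = g(2.748555) = 2.762916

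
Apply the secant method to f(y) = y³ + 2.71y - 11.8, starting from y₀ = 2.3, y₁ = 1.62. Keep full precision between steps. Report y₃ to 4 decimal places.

1.8899

f(y_0) = 6.600000, f(y_1) = -3.158272
y_2 = 1.620000 - (-3.158272)·(1.620000 - 2.300000)/(-3.158272 - (6.600000)) = 1.840083; f(y_2) = -0.583034
y_3 = 1.840083 - (-0.583034)·(1.840083 - 1.620000)/(-0.583034 - (-3.158272)) = 1.889909; f(y_3) = 0.071950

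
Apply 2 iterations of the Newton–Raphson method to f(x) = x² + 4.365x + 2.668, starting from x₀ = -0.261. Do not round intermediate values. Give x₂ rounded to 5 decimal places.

f'(x) = 2x + 4.365
x_0 = -0.261000: f = 1.596856, f' = 3.843000 → x_1 = -0.261000 - (1.596856)/(3.843000) = -0.676523
x_1 = -0.676523: f = 0.172660, f' = 3.011953 → x_2 = -0.676523 - (0.172660)/(3.011953) = -0.733848

-0.73385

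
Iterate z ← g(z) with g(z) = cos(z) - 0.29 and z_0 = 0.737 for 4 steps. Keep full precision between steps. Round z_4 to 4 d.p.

0.5731

z_1 = g(0.737000) = 0.450488
z_2 = g(0.450488) = 0.610235
z_3 = g(0.610235) = 0.529514
z_4 = g(0.529514) = 0.573053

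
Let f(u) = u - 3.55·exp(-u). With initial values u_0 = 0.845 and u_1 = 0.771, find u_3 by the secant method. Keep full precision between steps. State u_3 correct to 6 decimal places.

f(u_0) = -0.679929, f(u_1) = -0.871054
u_2 = 0.771000 - (-0.871054)·(0.771000 - 0.845000)/(-0.871054 - (-0.679929)) = 1.108256; f(u_2) = -0.063721
u_3 = 1.108256 - (-0.063721)·(1.108256 - 0.771000)/(-0.063721 - (-0.871054)) = 1.134875; f(u_3) = -0.006317

1.134875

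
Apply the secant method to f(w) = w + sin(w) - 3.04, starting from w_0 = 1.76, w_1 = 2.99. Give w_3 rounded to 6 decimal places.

0.997976

f(w_0) = -0.297846, f(w_1) = 0.101013
w_2 = 2.990000 - (0.101013)·(2.990000 - 1.760000)/(0.101013 - (-0.297846)) = 2.678497; f(w_2) = 0.085217
w_3 = 2.678497 - (0.085217)·(2.678497 - 2.990000)/(0.085217 - (0.101013)) = 0.997976; f(w_3) = -1.201648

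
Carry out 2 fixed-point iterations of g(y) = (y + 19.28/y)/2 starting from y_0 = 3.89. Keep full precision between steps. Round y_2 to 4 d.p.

y_1 = g(3.890000) = 4.423149
y_2 = g(4.423149) = 4.391017

4.3910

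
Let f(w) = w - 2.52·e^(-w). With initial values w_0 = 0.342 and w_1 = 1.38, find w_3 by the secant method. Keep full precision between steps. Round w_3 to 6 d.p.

f(w_0) = -1.448077, f(w_1) = 0.746022
w_2 = 1.380000 - (0.746022)·(1.380000 - 0.342000)/(0.746022 - (-1.448077)) = 1.027067; f(w_2) = 0.124766
w_3 = 1.027067 - (0.124766)·(1.027067 - 1.380000)/(0.124766 - (0.746022)) = 0.956187; f(w_3) = -0.012388

0.956187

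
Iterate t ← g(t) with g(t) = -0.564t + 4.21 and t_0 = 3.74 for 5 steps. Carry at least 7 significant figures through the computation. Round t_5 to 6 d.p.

t_1 = g(3.740000) = 2.100640
t_2 = g(2.100640) = 3.025239
t_3 = g(3.025239) = 2.503765
t_4 = g(2.503765) = 2.797876
t_5 = g(2.797876) = 2.631998

2.631998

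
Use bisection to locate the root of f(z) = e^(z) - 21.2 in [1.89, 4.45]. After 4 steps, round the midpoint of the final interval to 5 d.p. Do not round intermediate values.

3.09000

f(1.890000) = -14.580631, f(4.450000) = 64.426944 (opposite signs)
step 1: m = 3.170000, f(m) = 2.607484 > 0 → root in [1.890000, 3.170000]
step 2: m = 2.530000, f(m) = -8.646494 < 0 → root in [2.530000, 3.170000]
step 3: m = 2.850000, f(m) = -3.912218 < 0 → root in [2.850000, 3.170000]
step 4: m = 3.010000, f(m) = -0.912600 < 0 → root in [3.010000, 3.170000]
Midpoint of [3.010000, 3.170000] = 3.090000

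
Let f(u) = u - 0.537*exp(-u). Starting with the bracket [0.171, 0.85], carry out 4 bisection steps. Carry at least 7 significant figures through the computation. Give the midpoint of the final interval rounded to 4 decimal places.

0.3620

f(0.171000) = -0.281595, f(0.850000) = 0.620478 (opposite signs)
step 1: m = 0.510500, f(m) = 0.188195 > 0 → root in [0.171000, 0.510500]
step 2: m = 0.340750, f(m) = -0.041184 < 0 → root in [0.340750, 0.510500]
step 3: m = 0.425625, f(m) = 0.074770 > 0 → root in [0.340750, 0.425625]
step 4: m = 0.383188, f(m) = 0.017123 > 0 → root in [0.340750, 0.383188]
Midpoint of [0.340750, 0.383188] = 0.361969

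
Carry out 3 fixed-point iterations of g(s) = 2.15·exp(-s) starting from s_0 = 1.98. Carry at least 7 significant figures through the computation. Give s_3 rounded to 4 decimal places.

s_1 = g(1.980000) = 0.296849
s_2 = g(0.296849) = 1.597786
s_3 = g(1.597786) = 0.435040

0.4350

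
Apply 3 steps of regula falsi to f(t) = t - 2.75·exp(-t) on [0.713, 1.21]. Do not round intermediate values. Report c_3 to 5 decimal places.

False-position update: c = (a·f(b) − b·f(a))/(f(b) − f(a)); replace the endpoint whose sign matches f(c).
f(0.713000) = -0.634972, f(1.210000) = 0.389957
step 1: c = 1.020905, f(c) = 0.030166 > 0 → new bracket [0.713000, 1.020905]
step 2: c = 1.006941, f(c) = 0.002269 > 0 → new bracket [0.713000, 1.006941]
step 3: c = 1.005894, f(c) = 0.000170 > 0 → new bracket [0.713000, 1.005894]

1.00589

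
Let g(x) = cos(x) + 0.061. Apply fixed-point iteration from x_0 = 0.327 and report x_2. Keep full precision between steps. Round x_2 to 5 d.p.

0.59454

x_1 = g(0.327000) = 1.008010
x_2 = g(1.008010) = 0.594545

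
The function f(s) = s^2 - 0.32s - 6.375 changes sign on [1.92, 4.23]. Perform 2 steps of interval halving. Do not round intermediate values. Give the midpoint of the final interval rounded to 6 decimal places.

f(1.920000) = -3.303000, f(4.230000) = 10.164300 (opposite signs)
step 1: m = 3.075000, f(m) = 2.096625 > 0 → root in [1.920000, 3.075000]
step 2: m = 2.497500, f(m) = -0.936694 < 0 → root in [2.497500, 3.075000]
Midpoint of [2.497500, 3.075000] = 2.786250

2.786250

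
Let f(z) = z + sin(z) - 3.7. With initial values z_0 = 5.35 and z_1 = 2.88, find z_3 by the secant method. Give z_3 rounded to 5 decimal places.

11.46357

f(z_0) = 0.846480, f(z_1) = -0.561381
z_2 = 2.880000 - (-0.561381)·(2.880000 - 5.350000)/(-0.561381 - (0.846480)) = 3.864906; f(z_2) = -0.496966
z_3 = 3.864906 - (-0.496966)·(3.864906 - 2.880000)/(-0.496966 - (-0.561381)) = 11.463569; f(z_3) = 6.871094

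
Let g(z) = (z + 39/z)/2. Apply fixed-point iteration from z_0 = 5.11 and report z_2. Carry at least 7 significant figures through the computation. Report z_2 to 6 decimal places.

6.246245

z_1 = g(5.110000) = 6.371047
z_2 = g(6.371047) = 6.246245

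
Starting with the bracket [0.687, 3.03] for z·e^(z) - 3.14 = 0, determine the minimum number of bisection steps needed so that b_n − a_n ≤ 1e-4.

15

Initial width b − a = 3.03 − 0.687 = 2.343000.
After n steps the width is (b−a)/2^n; need (b−a)/2^n ≤ 1e-4.
So n ≥ log₂(2.343000/1e-4) = log₂(23430.0000) ≈ 14.5161.
Hence n = 15.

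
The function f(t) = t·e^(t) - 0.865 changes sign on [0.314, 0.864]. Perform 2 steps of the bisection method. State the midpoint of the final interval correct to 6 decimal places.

0.520250

f(0.314000) = -0.435169, f(0.864000) = 1.184954 (opposite signs)
step 1: m = 0.589000, f(m) = 0.196487 > 0 → root in [0.314000, 0.589000]
step 2: m = 0.451500, f(m) = -0.155844 < 0 → root in [0.451500, 0.589000]
Midpoint of [0.451500, 0.589000] = 0.520250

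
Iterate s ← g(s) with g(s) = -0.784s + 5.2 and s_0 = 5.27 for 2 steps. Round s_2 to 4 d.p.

4.3624

s_1 = g(5.270000) = 1.068320
s_2 = g(1.068320) = 4.362437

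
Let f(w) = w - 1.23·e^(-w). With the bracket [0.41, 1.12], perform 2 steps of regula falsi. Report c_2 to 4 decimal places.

False-position update: c = (a·f(b) − b·f(a))/(f(b) − f(a)); replace the endpoint whose sign matches f(c).
f(0.410000) = -0.406290, f(1.120000) = 0.718676
step 1: c = 0.666422, f(c) = 0.034764 > 0 → new bracket [0.410000, 0.666422]
step 2: c = 0.646211, f(c) = 0.001656 > 0 → new bracket [0.410000, 0.646211]

0.6462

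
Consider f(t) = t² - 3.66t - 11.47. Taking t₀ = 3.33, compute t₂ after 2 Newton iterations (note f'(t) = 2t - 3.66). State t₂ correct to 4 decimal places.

5.9771

t_0 = 3.330000: f = -12.568900, f' = 3.000000 → t_1 = 3.330000 - (-12.568900)/(3.000000) = 7.519633
t_1 = 7.519633: f = 17.553027, f' = 11.379267 → t_2 = 7.519633 - (17.553027)/(11.379267) = 5.977089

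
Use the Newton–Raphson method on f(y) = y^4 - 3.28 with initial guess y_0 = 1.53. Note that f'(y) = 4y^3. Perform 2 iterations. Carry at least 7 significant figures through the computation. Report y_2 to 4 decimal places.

1.3468

Newton update: y ← y − f(y)/f'(y).
y_0 = 1.530000: f = 2.199813, f' = 14.326308 → y_1 = 1.530000 - (2.199813)/(14.326308) = 1.376449
y_1 = 1.376449: f = 0.309559, f' = 10.431356 → y_2 = 1.376449 - (0.309559)/(10.431356) = 1.346774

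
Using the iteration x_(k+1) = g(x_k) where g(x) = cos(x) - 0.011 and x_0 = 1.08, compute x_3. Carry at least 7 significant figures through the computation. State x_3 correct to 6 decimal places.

0.622362

x_1 = g(1.080000) = 0.460328
x_2 = g(0.460328) = 0.884907
x_3 = g(0.884907) = 0.622362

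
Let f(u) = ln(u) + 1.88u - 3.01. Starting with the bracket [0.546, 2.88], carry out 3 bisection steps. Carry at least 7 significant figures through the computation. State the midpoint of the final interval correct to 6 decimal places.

1.275375

f(0.546000) = -2.588656, f(2.880000) = 3.462190 (opposite signs)
step 1: m = 1.713000, f(m) = 0.748686 > 0 → root in [0.546000, 1.713000]
step 2: m = 1.129500, f(m) = -0.764765 < 0 → root in [1.129500, 1.713000]
step 3: m = 1.421250, f(m) = 0.013487 > 0 → root in [1.129500, 1.421250]
Midpoint of [1.129500, 1.421250] = 1.275375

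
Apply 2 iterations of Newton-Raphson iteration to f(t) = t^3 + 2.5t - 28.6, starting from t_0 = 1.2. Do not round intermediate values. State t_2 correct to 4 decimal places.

3.4355

f'(t) = 3t^2 + 2.5
t_0 = 1.200000: f = -23.872000, f' = 6.820000 → t_1 = 1.200000 - (-23.872000)/(6.820000) = 4.700293
t_1 = 4.700293: f = 86.993168, f' = 68.778270 → t_2 = 4.700293 - (86.993168)/(68.778270) = 3.435458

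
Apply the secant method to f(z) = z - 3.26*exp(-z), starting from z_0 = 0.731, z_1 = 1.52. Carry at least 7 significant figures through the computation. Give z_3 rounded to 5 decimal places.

f(z_0) = -0.838453, f(z_1) = 0.806999
z_2 = 1.520000 - (0.806999)·(1.520000 - 0.731000)/(0.806999 - (-0.838453)) = 1.133041; f(z_2) = 0.083150
z_3 = 1.133041 - (0.083150)·(1.133041 - 1.520000)/(0.083150 - (0.806999)) = 1.088590; f(z_3) = -0.009022

1.08859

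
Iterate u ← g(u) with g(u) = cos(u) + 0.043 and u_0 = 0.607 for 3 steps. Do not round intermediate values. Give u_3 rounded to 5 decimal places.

u_1 = g(0.607000) = 0.864363
u_2 = g(0.864363) = 0.692125
u_3 = g(0.692125) = 0.812892

0.81289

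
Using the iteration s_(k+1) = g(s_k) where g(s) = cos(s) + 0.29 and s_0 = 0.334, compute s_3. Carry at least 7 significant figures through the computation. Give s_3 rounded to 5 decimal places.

s_1 = g(0.334000) = 1.234739
s_2 = g(1.234739) = 0.619768
s_3 = g(0.619768) = 1.104013

1.10401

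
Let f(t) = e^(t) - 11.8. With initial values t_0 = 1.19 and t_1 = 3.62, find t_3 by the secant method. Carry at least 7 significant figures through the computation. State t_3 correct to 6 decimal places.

2.133183

f(t_0) = -8.512919, f(t_1) = 25.537568
t_2 = 3.620000 - (25.537568)·(3.620000 - 1.190000)/(25.537568 - (-8.512919)) = 1.797521; f(t_2) = -5.765330
t_3 = 1.797521 - (-5.765330)·(1.797521 - 3.620000)/(-5.765330 - (25.537568)) = 2.133183; f(t_3) = -3.358305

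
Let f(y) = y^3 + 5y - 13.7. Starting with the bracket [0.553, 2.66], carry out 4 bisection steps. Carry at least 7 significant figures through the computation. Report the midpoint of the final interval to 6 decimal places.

f(0.553000) = -10.765888, f(2.660000) = 18.421096 (opposite signs)
step 1: m = 1.606500, f(m) = -1.521377 < 0 → root in [1.606500, 2.660000]
step 2: m = 2.133250, f(m) = 6.674149 > 0 → root in [1.606500, 2.133250]
step 3: m = 1.869875, f(m) = 2.187267 > 0 → root in [1.606500, 1.869875]
step 4: m = 1.738187, f(m) = 0.242516 > 0 → root in [1.606500, 1.738187]
Midpoint of [1.606500, 1.738187] = 1.672344

1.672344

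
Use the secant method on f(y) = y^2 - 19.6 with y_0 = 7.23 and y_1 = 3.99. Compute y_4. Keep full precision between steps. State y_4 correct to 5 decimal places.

4.42712

f(y_0) = 32.672900, f(y_1) = -3.679900
y_2 = 3.990000 - (-3.679900)·(3.990000 - 7.230000)/(-3.679900 - (32.672900)) = 4.317977; f(y_2) = -0.955076
y_3 = 4.317977 - (-0.955076)·(4.317977 - 3.990000)/(-0.955076 - (-3.679900)) = 4.432936; f(y_3) = 0.050919
y_4 = 4.432936 - (0.050919)·(4.432936 - 4.317977)/(0.050919 - (-0.955076)) = 4.427117; f(y_4) = -0.000635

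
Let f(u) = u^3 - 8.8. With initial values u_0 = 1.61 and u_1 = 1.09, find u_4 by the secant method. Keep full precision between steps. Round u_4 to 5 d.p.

2.02775

f(u_0) = -4.626719, f(u_1) = -7.504971
u_2 = 1.090000 - (-7.504971)·(1.090000 - 1.610000)/(-7.504971 - (-4.626719)) = 2.445887; f(u_2) = 5.832187
u_3 = 2.445887 - (5.832187)·(2.445887 - 1.090000)/(5.832187 - (-7.504971)) = 1.852973; f(u_3) = -2.437799
u_4 = 1.852973 - (-2.437799)·(1.852973 - 2.445887)/(-2.437799 - (5.832187)) = 2.027750; f(u_4) = -0.462354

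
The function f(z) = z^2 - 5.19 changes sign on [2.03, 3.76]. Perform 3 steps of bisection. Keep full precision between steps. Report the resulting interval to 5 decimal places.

[2.24625, 2.46250]

f(2.030000) = -1.069100, f(3.760000) = 8.947600 (opposite signs)
step 1: m = 2.895000, f(m) = 3.191025 > 0 → root in [2.030000, 2.895000]
step 2: m = 2.462500, f(m) = 0.873906 > 0 → root in [2.030000, 2.462500]
step 3: m = 2.246250, f(m) = -0.144361 < 0 → root in [2.246250, 2.462500]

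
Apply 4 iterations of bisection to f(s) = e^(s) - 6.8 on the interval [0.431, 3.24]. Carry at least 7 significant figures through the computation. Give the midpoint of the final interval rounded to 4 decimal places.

f(0.431000) = -5.261204, f(3.240000) = 18.733722 (opposite signs)
step 1: m = 1.835500, f(m) = -0.531733 < 0 → root in [1.835500, 3.240000]
step 2: m = 2.537750, f(m) = 5.851174 > 0 → root in [1.835500, 2.537750]
step 3: m = 2.186625, f(m) = 2.105108 > 0 → root in [1.835500, 2.186625]
step 4: m = 2.011063, f(m) = 0.671251 > 0 → root in [1.835500, 2.011063]
Midpoint of [1.835500, 2.011063] = 1.923281

1.9233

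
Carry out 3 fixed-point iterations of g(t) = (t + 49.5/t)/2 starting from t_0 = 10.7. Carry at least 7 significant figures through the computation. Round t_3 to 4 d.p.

7.0357

t_1 = g(10.700000) = 7.663084
t_2 = g(7.663084) = 7.061312
t_3 = g(7.061312) = 7.035670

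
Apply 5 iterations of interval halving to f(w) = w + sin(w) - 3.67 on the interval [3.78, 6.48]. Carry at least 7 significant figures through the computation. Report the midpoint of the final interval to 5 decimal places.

f(3.780000) = -0.485917, f(6.480000) = 3.005547 (opposite signs)
step 1: m = 5.130000, f(m) = 0.545940 > 0 → root in [3.780000, 5.130000]
step 2: m = 4.455000, f(m) = -0.182058 < 0 → root in [4.455000, 5.130000]
step 3: m = 4.792500, f(m) = 0.125707 > 0 → root in [4.455000, 4.792500]
step 4: m = 4.623750, f(m) = -0.042324 < 0 → root in [4.623750, 4.792500]
step 5: m = 4.708125, f(m) = 0.038134 > 0 → root in [4.623750, 4.708125]
Midpoint of [4.623750, 4.708125] = 4.665938

4.66594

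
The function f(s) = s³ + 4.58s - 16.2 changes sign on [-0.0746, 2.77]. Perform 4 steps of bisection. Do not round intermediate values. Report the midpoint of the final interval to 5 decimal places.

1.96996

f(-0.074600) = -16.542083, f(2.770000) = 17.740533 (opposite signs)
step 1: m = 1.347700, f(m) = -7.579713 < 0 → root in [1.347700, 2.770000]
step 2: m = 2.058850, f(m) = 1.956717 > 0 → root in [1.347700, 2.058850]
step 3: m = 1.703275, f(m) = -3.457552 < 0 → root in [1.703275, 2.058850]
step 4: m = 1.881063, f(m) = -0.928789 < 0 → root in [1.881063, 2.058850]
Midpoint of [1.881063, 2.058850] = 1.969956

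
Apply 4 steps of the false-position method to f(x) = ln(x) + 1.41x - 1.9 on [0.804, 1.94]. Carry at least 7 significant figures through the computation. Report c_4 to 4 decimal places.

False-position update: c = (a·f(b) − b·f(a))/(f(b) − f(a)); replace the endpoint whose sign matches f(c).
f(0.804000) = -0.984516, f(1.940000) = 1.498088
step 1: c = 1.254499, f(c) = 0.095580 > 0 → new bracket [0.804000, 1.254499]
step 2: c = 1.214633, f(c) = 0.007075 > 0 → new bracket [0.804000, 1.214633]
step 3: c = 1.211703, f(c) = 0.000529 > 0 → new bracket [0.804000, 1.211703]
step 4: c = 1.211484, f(c) = 0.000040 > 0 → new bracket [0.804000, 1.211484]

1.2115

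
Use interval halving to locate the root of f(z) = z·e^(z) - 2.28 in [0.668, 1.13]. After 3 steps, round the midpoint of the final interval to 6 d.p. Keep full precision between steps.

0.927875

f(0.668000) = -0.977178, f(1.130000) = 1.218092 (opposite signs)
step 1: m = 0.899000, f(m) = -0.071027 < 0 → root in [0.899000, 1.130000]
step 2: m = 1.014500, f(m) = 0.517975 > 0 → root in [0.899000, 1.014500]
step 3: m = 0.956750, f(m) = 0.210633 > 0 → root in [0.899000, 0.956750]
Midpoint of [0.899000, 0.956750] = 0.927875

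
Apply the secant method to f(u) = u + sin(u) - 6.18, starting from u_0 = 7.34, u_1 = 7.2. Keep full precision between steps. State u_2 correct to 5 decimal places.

6.03057

f(u_0) = 2.030794, f(u_1) = 1.813668
u_2 = 7.200000 - (1.813668)·(7.200000 - 7.340000)/(1.813668 - (2.030794)) = 6.030571; f(u_2) = -0.399366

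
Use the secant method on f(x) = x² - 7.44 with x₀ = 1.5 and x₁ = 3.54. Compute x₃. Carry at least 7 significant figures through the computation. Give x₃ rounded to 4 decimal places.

2.7012

Secant update: x_(k+1) = x_k − f(x_k)·(x_k − x_(k-1))/(f(x_k) − f(x_(k-1))).
f(x_0) = -5.190000, f(x_1) = 5.091600
x_2 = 3.540000 - (5.091600)·(3.540000 - 1.500000)/(5.091600 - (-5.190000)) = 2.529762; f(x_2) = -1.040305
x_3 = 2.529762 - (-1.040305)·(2.529762 - 3.540000)/(-1.040305 - (5.091600)) = 2.701153; f(x_3) = -0.143771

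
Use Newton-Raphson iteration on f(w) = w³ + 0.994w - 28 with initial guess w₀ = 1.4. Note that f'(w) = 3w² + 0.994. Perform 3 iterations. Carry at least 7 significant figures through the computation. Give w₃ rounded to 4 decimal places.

w_0 = 1.400000: f = -23.864400, f' = 6.874000 → w_1 = 1.400000 - (-23.864400)/(6.874000) = 4.871690
w_1 = 4.871690: f = 92.464080, f' = 72.194103 → w_2 = 4.871690 - (92.464080)/(72.194103) = 3.590920
w_2 = 3.590920: f = 21.873229, f' = 39.678117 → w_3 = 3.590920 - (21.873229)/(39.678117) = 3.039653

3.0397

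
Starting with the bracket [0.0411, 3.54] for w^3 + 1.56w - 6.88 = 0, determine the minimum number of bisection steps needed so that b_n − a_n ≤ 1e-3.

12

Initial width b − a = 3.54 − 0.0411 = 3.498900.
After n steps the width is (b−a)/2^n; need (b−a)/2^n ≤ 1e-3.
So n ≥ log₂(3.498900/1e-3) = log₂(3498.9000) ≈ 11.7727.
Hence n = 12.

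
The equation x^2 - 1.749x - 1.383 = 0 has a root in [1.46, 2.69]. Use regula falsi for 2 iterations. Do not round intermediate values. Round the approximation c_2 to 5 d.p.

2.32578

f(1.460000) = -1.804940, f(2.690000) = 1.148290
step 1: c = 2.211745, f(c) = -0.359526 < 0 → new bracket [2.211745, 2.690000]
step 2: c = 2.325781, f(c) = -0.041534 < 0 → new bracket [2.325781, 2.690000]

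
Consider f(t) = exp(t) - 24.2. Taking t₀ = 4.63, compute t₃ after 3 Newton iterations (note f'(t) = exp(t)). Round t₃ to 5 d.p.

3.20271

Newton update: t ← t − f(t)/f'(t).
t_0 = 4.630000: f = 78.314064, f' = 102.514064 → t_1 = 4.630000 - (78.314064)/(102.514064) = 3.866065
t_1 = 3.866065: f = 23.554112, f' = 47.754112 → t_2 = 3.866065 - (23.554112)/(47.754112) = 3.372828
t_2 = 3.372828: f = 4.960872, f' = 29.160872 → t_3 = 3.372828 - (4.960872)/(29.160872) = 3.202707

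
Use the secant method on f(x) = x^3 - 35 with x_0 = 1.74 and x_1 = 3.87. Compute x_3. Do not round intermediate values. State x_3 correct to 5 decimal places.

3.21429

Secant update: x_(k+1) = x_k − f(x_k)·(x_k − x_(k-1))/(f(x_k) − f(x_(k-1))).
f(x_0) = -29.731976, f(x_1) = 22.960603
x_2 = 3.870000 - (22.960603)·(3.870000 - 1.740000)/(22.960603 - (-29.731976)) = 2.941860; f(x_2) = -9.539551
x_3 = 2.941860 - (-9.539551)·(2.941860 - 3.870000)/(-9.539551 - (22.960603)) = 3.214291; f(x_3) = -1.791024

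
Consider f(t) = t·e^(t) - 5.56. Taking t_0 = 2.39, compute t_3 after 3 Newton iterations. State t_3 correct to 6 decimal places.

1.396371

Newton update: t ← t − f(t)/f'(t).
f'(t) = (t + 1)·e^(t)
t_0 = 2.390000: f = 20.523251, f' = 36.996744 → t_1 = 2.390000 - (20.523251)/(36.996744) = 1.835269
t_1 = 1.835269: f = 5.941295, f' = 17.768113 → t_2 = 1.835269 - (5.941295)/(17.768113) = 1.500889
t_2 = 1.500889: f = 1.172502, f' = 11.218177 → t_3 = 1.500889 - (1.172502)/(11.218177) = 1.396371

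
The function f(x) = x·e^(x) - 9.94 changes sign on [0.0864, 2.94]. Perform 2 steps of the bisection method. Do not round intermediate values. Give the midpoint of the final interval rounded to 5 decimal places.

1.86990

f(0.086400) = -9.845803, f(2.940000) = 45.672588 (opposite signs)
step 1: m = 1.513200, f(m) = -3.068196 < 0 → root in [1.513200, 2.940000]
step 2: m = 2.226600, f(m) = 10.696797 > 0 → root in [1.513200, 2.226600]
Midpoint of [1.513200, 2.226600] = 1.869900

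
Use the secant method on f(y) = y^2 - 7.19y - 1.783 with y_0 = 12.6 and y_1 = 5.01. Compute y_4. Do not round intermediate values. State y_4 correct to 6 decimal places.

f(y_0) = 66.383000, f(y_1) = -12.704800
y_2 = 5.010000 - (-12.704800)·(5.010000 - 12.600000)/(-12.704800 - (66.383000)) = 6.229271; f(y_2) = -7.767643
y_3 = 6.229271 - (-7.767643)·(6.229271 - 5.010000)/(-7.767643 - (-12.704800)) = 8.147553; f(y_3) = 6.018711
y_4 = 8.147553 - (6.018711)·(8.147553 - 6.229271)/(6.018711 - (-7.767643)) = 7.310088; f(y_4) = -0.905146

7.310088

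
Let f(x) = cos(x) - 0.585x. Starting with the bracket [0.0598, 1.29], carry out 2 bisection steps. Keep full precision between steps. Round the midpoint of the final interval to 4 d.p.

f(0.059800) = 0.963230, f(1.290000) = -0.477529 (opposite signs)
step 1: m = 0.674900, f(m) = 0.385953 > 0 → root in [0.674900, 1.290000]
step 2: m = 0.982450, f(m) = -0.019747 < 0 → root in [0.674900, 0.982450]
Midpoint of [0.674900, 0.982450] = 0.828675

0.8287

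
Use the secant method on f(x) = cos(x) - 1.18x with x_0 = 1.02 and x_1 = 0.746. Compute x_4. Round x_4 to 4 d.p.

0.6662

f(x_0) = -0.680234, f(x_1) = -0.145870
x_2 = 0.746000 - (-0.145870)·(0.746000 - 1.020000)/(-0.145870 - (-0.680234)) = 0.671204; f(x_2) = -0.008946
x_3 = 0.671204 - (-0.008946)·(0.671204 - 0.746000)/(-0.008946 - (-0.145870)) = 0.666316; f(x_3) = -0.000150
x_4 = 0.666316 - (-0.000150)·(0.666316 - 0.671204)/(-0.000150 - (-0.008946)) = 0.666233; f(x_4) = -0.000000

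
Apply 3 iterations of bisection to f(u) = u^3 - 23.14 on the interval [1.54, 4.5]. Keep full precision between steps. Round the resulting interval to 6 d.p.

[2.650000, 3.020000]

f(1.540000) = -19.487736, f(4.500000) = 67.985000 (opposite signs)
step 1: m = 3.020000, f(m) = 4.403608 > 0 → root in [1.540000, 3.020000]
step 2: m = 2.280000, f(m) = -11.287648 < 0 → root in [2.280000, 3.020000]
step 3: m = 2.650000, f(m) = -4.530375 < 0 → root in [2.650000, 3.020000]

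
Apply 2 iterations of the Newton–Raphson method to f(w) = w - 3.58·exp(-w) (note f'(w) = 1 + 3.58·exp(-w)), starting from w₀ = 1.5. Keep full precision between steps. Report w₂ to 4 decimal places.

w_0 = 1.500000: f = 0.701194, f' = 1.798806 → w_1 = 1.500000 - (0.701194)/(1.798806) = 1.110189
w_1 = 1.110189: f = -0.069409, f' = 2.179598 → w_2 = 1.110189 - (-0.069409)/(2.179598) = 1.142034

1.1420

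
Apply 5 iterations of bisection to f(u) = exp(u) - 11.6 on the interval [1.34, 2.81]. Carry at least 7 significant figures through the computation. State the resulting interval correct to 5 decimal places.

[2.44250, 2.48844]

f(1.340000) = -7.780956, f(2.810000) = 5.009918 (opposite signs)
step 1: m = 2.075000, f(m) = -3.635454 < 0 → root in [2.075000, 2.810000]
step 2: m = 2.442500, f(m) = -0.098241 < 0 → root in [2.442500, 2.810000]
step 3: m = 2.626250, f(m) = 2.221841 > 0 → root in [2.442500, 2.626250]
step 4: m = 2.534375, f(m) = 1.008548 > 0 → root in [2.442500, 2.534375]
step 5: m = 2.488437, f(m) = 0.442445 > 0 → root in [2.442500, 2.488437]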